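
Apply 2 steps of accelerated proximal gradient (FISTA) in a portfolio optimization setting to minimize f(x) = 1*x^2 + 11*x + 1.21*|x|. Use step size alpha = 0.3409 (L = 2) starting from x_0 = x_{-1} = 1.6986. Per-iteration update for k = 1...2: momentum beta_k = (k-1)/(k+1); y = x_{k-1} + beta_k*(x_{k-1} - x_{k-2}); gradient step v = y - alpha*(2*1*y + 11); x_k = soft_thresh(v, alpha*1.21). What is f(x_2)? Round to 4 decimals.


FISTA on f(x) = 1*x^2 + 11*x + 1.21*|x|
L = 2, alpha = 0.3409
Iteration 1: beta = 0.0, y = 1.6986 + 0.0*(1.6986 - 1.6986) = 1.6986
  grad(y) = 14.3972, v = y - alpha*grad = -3.2094
  prox(v) = soft_thresh(-3.2094, 0.4125) = -2.7969
Iteration 2: beta = 0.3333, y = -2.7969 + 0.3333*(-2.7969 - 1.6986) = -4.2954
  grad(y) = 2.4092, v = y - alpha*grad = -5.1167
  prox(v) = soft_thresh(-5.1167, 0.4125) = -4.7042
f(x_2) = 1*(-4.7042)^2 + 11*(-4.7042) + 1.21*|-4.7042| = -23.9246


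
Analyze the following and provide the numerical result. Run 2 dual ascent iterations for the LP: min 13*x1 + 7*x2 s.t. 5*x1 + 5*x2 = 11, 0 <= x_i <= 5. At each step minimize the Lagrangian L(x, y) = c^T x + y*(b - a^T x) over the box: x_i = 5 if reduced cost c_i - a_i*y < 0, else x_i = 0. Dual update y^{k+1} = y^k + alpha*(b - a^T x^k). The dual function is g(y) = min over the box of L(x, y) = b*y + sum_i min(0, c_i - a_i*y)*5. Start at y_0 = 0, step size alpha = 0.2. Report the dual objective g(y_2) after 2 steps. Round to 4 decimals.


Dual ascent for LP: min 13*x1 + 7*x2, 5*x1 + 5*x2 = 11, 0 <= x_i <= 5
Step 1: y^k = 0.0, reduced costs: (13.0, 7.0)
  x^k = (0.0, 0.0), subgradient = b - a^T x = 11.0
  y^{k+1} = 0.0 + 0.2*11.0 = 2.2
Step 2: y^k = 2.2, reduced costs: (2.0, -4.0)
  x^k = (0.0, 5.0), subgradient = b - a^T x = -14.0
  y^{k+1} = 2.2 + 0.2*-14.0 = -0.6
Dual objective at y_2 = -0.6: reduced costs (16.0, 10.0), box minimizer x = (0.0, 0.0)
g(y_2) = b*y + (c1 - a1*y)*x1 + (c2 - a2*y)*x2 = 11*(-0.6) + 16.0*0.0 + 10.0*0.0 = -6.6 + 0.0 + 0.0 = -6.6


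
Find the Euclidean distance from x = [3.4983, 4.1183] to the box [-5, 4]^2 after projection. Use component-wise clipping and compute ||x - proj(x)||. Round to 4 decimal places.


Project each component onto [-5, 4].
clip(3.4983) = 3.4983, clip(4.1183) = 4.0
Projection = [3.4983, 4.0]
Squared diffs: [0.0, 0.014]
Distance = sqrt(0.014) = 0.1183


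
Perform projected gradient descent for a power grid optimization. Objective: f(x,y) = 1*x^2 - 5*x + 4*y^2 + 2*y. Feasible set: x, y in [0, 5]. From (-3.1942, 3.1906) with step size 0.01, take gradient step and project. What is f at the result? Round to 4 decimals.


Step 1: Compute gradient at (-3.1942, 3.1906).
grad_x = 2*1*-3.1942 - 5 = -11.3884
grad_y = 2*4*3.1906 + 2 = 27.5248
Step 2: Gradient step.
x_raw = -3.1942 - 0.01*-11.3884 = -3.0803
y_raw = 3.1906 - 0.01*27.5248 = 2.9154
Step 3: Project onto [0, 5].
x_proj = clip(-3.0803) = 0.0
y_proj = clip(2.9154) = 2.9154
Step 4: Evaluate f.
f(0.0, 2.9154) = 39.8278


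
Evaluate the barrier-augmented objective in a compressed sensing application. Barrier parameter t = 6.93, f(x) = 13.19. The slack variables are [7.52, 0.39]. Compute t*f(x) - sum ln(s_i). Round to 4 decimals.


Step 1: Compute log-barrier.
ln values: [2.0176, -0.9416]
phi = -(2.0176 - 0.9416) = -1.076
Step 2: Compute augmented objective.
t*f(x) = 6.93*13.19 = 91.4067
Total = 91.4067 - 1.076 = 90.3307


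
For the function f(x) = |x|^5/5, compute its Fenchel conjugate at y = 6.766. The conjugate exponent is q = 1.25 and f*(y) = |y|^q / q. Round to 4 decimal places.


The conjugate exponent q satisfies 1/p + 1/q = 1.
p = 5, so q = 5/(5 - 1) = 1.25
|y|^q = 6.766^1.25 = 10.9123
f*(6.766) = 10.9123 / 1.25 = 8.7298


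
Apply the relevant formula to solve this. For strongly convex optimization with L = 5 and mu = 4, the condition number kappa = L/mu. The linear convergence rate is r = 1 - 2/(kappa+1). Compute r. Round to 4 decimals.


Step 1: Compute the condition number.
kappa = L/mu = 5/4 = 1.25
Step 2: Compute the convergence rate.
r = 1 - 2/(kappa + 1) = 1 - 2*mu/(L + mu) = (L - mu)/(L + mu) = 1/9 = 0.1111


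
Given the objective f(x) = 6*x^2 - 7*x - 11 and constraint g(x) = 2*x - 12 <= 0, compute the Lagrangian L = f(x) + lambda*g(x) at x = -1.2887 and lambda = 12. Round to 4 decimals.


Step 1: Evaluate f(x).
f(-1.2887) = 6*(-1.2887)^2 - 7*(-1.2887) - 11 = 7.9854
Step 2: Evaluate g(x).
g(-1.2887) = 2*-1.2887 - 12 = -14.5774
Step 3: Compute Lagrangian.
L = 7.9854 + 12*-14.5774 = -166.9434


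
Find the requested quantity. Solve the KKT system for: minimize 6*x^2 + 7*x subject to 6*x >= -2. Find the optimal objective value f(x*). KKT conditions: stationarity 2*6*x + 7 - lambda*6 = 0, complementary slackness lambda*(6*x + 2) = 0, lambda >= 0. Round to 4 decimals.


Step 1: Try lambda = 0 (constraint inactive).
x_unc = -7/(2*6) = -0.5833
Check: 6*-0.5833 = -3.4998 < -2 -- violated!
Step 2: Constraint must be active: 6*x = -2
x* = -2/6 = -1/3 = -0.3333 (rounded; the exact value -1/3 is used below)
lambda = (2*6*(-1/3) + 7)/6 = 0.5
Step 3: Compute optimal value.
f(x*) = 6*(-1/3)^2 + 7*(-1/3) = -1.6667


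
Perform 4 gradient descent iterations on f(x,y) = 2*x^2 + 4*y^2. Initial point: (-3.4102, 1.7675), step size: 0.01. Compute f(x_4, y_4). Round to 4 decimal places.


Gradient descent on f(x,y) = 2*x^2 + 4*y^2.
Starting point: (-3.4102, 1.7675), alpha = 0.01
Step 1: grad_x = 2*2*-3.4102 = -13.6408, grad_y = 2*4*1.7675 = 14.14
  x_1 = -3.4102 - 0.01*-13.6408 = -3.2738
  y_1 = 1.7675 - 0.01*14.14 = 1.6261
Step 2: grad_x = 2*2*-3.2738 = -13.0952, grad_y = 2*4*1.6261 = 13.0088
  x_2 = -3.2738 - 0.01*-13.0952 = -3.1428
  y_2 = 1.6261 - 0.01*13.0088 = 1.496
Step 3: grad_x = 2*2*-3.1428 = -12.5714, grad_y = 2*4*1.496 = 11.9681
  x_3 = -3.1428 - 0.01*-12.5714 = -3.0171
  y_3 = 1.496 - 0.01*11.9681 = 1.3763
Step 4: grad_x = 2*2*-3.0171 = -12.0685, grad_y = 2*4*1.3763 = 11.0106
  x_4 = -3.0171 - 0.01*-12.0685 = -2.8964
  y_4 = 1.3763 - 0.01*11.0106 = 1.2662
f(-2.8964, 1.2662) = 2*(-2.8964)^2 + 4*1.2662^2 = 23.192


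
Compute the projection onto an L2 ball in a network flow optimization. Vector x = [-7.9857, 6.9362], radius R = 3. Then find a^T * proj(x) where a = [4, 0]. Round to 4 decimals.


Step 1: Compute ||x|| (intermediates to 6 decimals).
||x|| = sqrt((-7.9857)^2 + 6.9362^2) = 10.577442
Step 2: Project.
Since ||x|| > R, scale = R/||x|| = 3/10.577442 = 0.283622, proj(x) = scale * x
proj(x) = [-2.26492, 1.967259]
Step 3: Dot product.
a^T * proj(x) = 4*(-2.26492) + 0*1.967259 = -9.0597


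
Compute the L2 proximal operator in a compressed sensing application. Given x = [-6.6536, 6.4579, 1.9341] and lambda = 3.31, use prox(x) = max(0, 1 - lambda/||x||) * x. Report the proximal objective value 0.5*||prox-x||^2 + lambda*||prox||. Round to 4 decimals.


Step 1: Compute ||x||.
||x|| = 9.4718
Step 2: Compute scaling factor.
scale = max(0, 1 - 3.31/9.4718) = 0.6505
Step 3: prox(x) = [-4.3285, 4.2011, 1.2582]
||prox(x)|| = 6.1618
Step 4: Proximal objective.
0.5*||prox-x||^2 = 5.4781
lambda*||prox|| = 20.3956
Total = 25.8737


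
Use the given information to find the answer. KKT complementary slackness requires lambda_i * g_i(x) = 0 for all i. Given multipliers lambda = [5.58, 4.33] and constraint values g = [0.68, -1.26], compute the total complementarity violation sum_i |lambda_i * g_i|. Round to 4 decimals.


KKT complementary slackness check:
lambda_1 * g_1 = 5.58 * 0.68 = 3.7944
lambda_2 * g_2 = 4.33 * -1.26 = -5.4558
Total violation = 3.7944 + 5.4558 = 9.2502


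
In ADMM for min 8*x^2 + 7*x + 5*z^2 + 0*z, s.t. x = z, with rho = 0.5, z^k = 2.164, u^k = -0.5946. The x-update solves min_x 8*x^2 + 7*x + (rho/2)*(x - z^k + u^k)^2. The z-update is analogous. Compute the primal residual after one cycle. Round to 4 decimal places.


ADMM iteration with rho = 0.5, z^k = 2.164, u^k = -0.5946
Step 1: x-update.
Minimize 8*x^2 + 7*x + (0.5/2)*(x - 2.164 - 0.5946)^2
FOC: (2*8 + 0.5)*x = -7 + 0.5*(2.164 + 0.5946)
x^{k+1} = -0.3406
Step 2: z-update.
Minimize 5*z^2 + 0*z + (0.5/2)*(-0.3406 - z - 0.5946)^2
FOC: (2*5 + 0.5)*z = 0 + 0.5*(-0.3406 - 0.5946)
z^{k+1} = -0.0445
Step 3: u-update.
u^{k+1} = -0.5946 - 0.3406 + 0.0445 = -0.8907
Step 4: Primal residual = |-0.3406 + 0.0445| = 0.2961


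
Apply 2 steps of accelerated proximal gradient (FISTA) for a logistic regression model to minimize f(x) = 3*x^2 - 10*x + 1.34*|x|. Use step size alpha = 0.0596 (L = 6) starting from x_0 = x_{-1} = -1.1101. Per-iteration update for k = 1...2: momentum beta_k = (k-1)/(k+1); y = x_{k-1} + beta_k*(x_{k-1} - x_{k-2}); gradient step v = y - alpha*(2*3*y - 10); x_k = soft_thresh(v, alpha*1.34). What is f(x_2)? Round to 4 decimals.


FISTA on f(x) = 3*x^2 - 10*x + 1.34*|x|
L = 6, alpha = 0.0596
Iteration 1: beta = 0.0, y = -1.1101 + 0.0*(-1.1101 + 1.1101) = -1.1101
  grad(y) = -16.6606, v = y - alpha*grad = -0.1171
  prox(v) = soft_thresh(-0.1171, 0.0799) = -0.0373
Iteration 2: beta = 0.3333, y = -0.0373 + 0.3333*(-0.0373 + 1.1101) = 0.3203
  grad(y) = -8.0779, v = y - alpha*grad = 0.8018
  prox(v) = soft_thresh(0.8018, 0.0799) = 0.7219
f(x_2) = 3*0.7219^2 - 10*0.7219 + 1.34*|0.7219| = -4.6884


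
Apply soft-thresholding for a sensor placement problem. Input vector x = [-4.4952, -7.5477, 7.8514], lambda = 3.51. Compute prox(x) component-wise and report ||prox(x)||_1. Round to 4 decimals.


Soft-thresholding with lambda = 3.51:
prox(-4.4952) = sign(-4.4952)*max(|-4.4952| - 3.51, 0) = -0.9852
prox(-7.5477) = sign(-7.5477)*max(|-7.5477| - 3.51, 0) = -4.0377
prox(7.8514) = sign(7.8514)*max(|7.8514| - 3.51, 0) = 4.3414
prox(x) = [-0.9852, -4.0377, 4.3414]
||prox(x)||_1 = 0.9852 + 4.0377 + 4.3414 = 9.3643


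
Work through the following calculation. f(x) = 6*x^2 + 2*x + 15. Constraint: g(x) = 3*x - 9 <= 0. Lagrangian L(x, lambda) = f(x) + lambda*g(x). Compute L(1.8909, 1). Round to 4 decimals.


Step 1: Evaluate f(x).
f(1.8909) = 6*1.8909^2 + 2*1.8909 + 15 = 40.2348
Step 2: Evaluate g(x).
g(1.8909) = 3*1.8909 - 9 = -3.3273
Step 3: Compute Lagrangian.
L = 40.2348 + 1*-3.3273 = 36.9075


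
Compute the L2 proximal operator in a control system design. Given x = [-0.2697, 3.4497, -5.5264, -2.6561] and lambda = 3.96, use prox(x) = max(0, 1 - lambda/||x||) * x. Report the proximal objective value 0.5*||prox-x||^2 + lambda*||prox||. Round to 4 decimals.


Step 1: Compute ||x||.
||x|| = 7.0405
Step 2: Compute scaling factor.
scale = max(0, 1 - 3.96/7.0405) = 0.4375
Step 3: prox(x) = [-0.118, 1.5094, -2.418, -1.1622]
||prox(x)|| = 3.0805
Step 4: Proximal objective.
0.5*||prox-x||^2 = 7.8408
lambda*||prox|| = 12.1988
Total = 20.0397


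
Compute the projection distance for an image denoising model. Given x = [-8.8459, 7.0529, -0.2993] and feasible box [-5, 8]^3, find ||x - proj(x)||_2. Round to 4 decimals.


Project each component onto [-5, 8].
clip(-8.8459) = -5.0, clip(7.0529) = 7.0529, clip(-0.2993) = -0.2993
Projection = [-5.0, 7.0529, -0.2993]
Squared diffs: [14.7909, 0.0, 0.0]
Distance = sqrt(14.7909) = 3.8459


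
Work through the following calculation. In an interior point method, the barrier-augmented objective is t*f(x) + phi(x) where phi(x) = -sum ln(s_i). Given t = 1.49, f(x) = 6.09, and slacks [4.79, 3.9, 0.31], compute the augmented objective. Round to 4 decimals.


Step 1: Compute log-barrier.
ln values: [1.5665, 1.361, -1.1712]
phi = -(1.5665 + 1.361 - 1.1712) = -1.7563
Step 2: Compute augmented objective.
t*f(x) = 1.49*6.09 = 9.0741
Total = 9.0741 - 1.7563 = 7.3178


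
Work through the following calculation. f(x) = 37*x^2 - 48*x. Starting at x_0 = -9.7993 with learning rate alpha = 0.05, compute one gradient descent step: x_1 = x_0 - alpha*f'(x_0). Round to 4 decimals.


We compute the gradient at x_0 and apply the update.
f'(x) = 74*x - 48
f'(-9.7993) = 74*-9.7993 - 48 = -773.1482
x_1 = -9.7993 - 0.05*-773.1482 = 28.8581


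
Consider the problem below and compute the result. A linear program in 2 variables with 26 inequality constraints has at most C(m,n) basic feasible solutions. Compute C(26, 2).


Each vertex corresponds to some choice of n active constraints out of m, so the number of vertices is at most C(m, n) = m! / (n!(m-n)!).
m = 26, n = 2
Numerator: 26 * 25
Denominator: 2! = 2
C(26, 2) = 325


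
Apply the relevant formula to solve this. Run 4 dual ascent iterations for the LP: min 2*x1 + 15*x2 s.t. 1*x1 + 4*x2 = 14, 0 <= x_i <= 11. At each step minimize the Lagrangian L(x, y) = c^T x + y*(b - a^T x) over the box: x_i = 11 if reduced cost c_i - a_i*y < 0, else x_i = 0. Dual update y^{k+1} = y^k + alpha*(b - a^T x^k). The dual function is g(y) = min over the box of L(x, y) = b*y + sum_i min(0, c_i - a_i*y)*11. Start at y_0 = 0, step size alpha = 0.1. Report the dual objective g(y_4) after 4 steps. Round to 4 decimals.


Dual ascent for LP: min 2*x1 + 15*x2, 1*x1 + 4*x2 = 14, 0 <= x_i <= 11
Step 1: y^k = 0.0, reduced costs: (2.0, 15.0)
  x^k = (0.0, 0.0), subgradient = b - a^T x = 14.0
  y^{k+1} = 0.0 + 0.1*14.0 = 1.4
Step 2: y^k = 1.4, reduced costs: (0.6, 9.4)
  x^k = (0.0, 0.0), subgradient = b - a^T x = 14.0
  y^{k+1} = 1.4 + 0.1*14.0 = 2.8
Step 3: y^k = 2.8, reduced costs: (-0.8, 3.8)
  x^k = (11.0, 0.0), subgradient = b - a^T x = 3.0
  y^{k+1} = 2.8 + 0.1*3.0 = 3.1
Step 4: y^k = 3.1, reduced costs: (-1.1, 2.6)
  x^k = (11.0, 0.0), subgradient = b - a^T x = 3.0
  y^{k+1} = 3.1 + 0.1*3.0 = 3.4
Dual objective at y_4 = 3.4: reduced costs (-1.4, 1.4), box minimizer x = (11.0, 0.0)
g(y_4) = b*y + (c1 - a1*y)*x1 + (c2 - a2*y)*x2 = 14*3.4 + (-1.4)*11.0 + 1.4*0.0 = 47.6 - 15.4 + 0.0 = 32.2


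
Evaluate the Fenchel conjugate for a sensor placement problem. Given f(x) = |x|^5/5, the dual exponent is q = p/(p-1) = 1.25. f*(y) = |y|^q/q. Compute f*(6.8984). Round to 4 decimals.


The conjugate exponent q satisfies 1/p + 1/q = 1.
p = 5, so q = 5/(5 - 1) = 1.25
|y|^q = 6.8984^1.25 = 11.1798
f*(6.8984) = 11.1798 / 1.25 = 8.9439


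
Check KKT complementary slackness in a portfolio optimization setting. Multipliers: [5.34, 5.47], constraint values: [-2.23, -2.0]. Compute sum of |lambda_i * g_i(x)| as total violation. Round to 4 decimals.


KKT complementary slackness check:
lambda_1 * g_1 = 5.34 * -2.23 = -11.9082
lambda_2 * g_2 = 5.47 * -2.0 = -10.94
Total violation = 11.9082 + 10.94 = 22.8482


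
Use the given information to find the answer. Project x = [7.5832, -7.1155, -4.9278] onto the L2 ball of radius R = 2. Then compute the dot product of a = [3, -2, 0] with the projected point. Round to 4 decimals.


Step 1: Compute ||x|| (intermediates to 6 decimals).
||x|| = sqrt(7.5832^2 + (-7.1155)^2 + (-4.9278)^2) = 11.507323
Step 2: Project.
Since ||x|| > R, scale = R/||x|| = 2/11.507323 = 0.173802, proj(x) = scale * x
proj(x) = [1.317975, -1.236688, -0.856461]
Step 3: Dot product.
a^T * proj(x) = 3*1.317975 - 2*(-1.236688) + 0*(-0.856461) = 6.4273


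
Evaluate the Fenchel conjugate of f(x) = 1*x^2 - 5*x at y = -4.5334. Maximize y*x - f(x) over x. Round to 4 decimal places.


f*(y) = sup_x {y*x - a*x^2 - b*x} = sup_x {(y-b)*x - a*x^2}
FOC: (y - b) - 2a*x = 0 => x* = (y - b)/(2a)
x* = (-4.5334 + 5)/(2*1) = 0.2333
f*(-4.5334) = (y-b)^2/(4a) = (-4.5334 + 5)^2/(4*1)
= 0.2177/4 = 0.0544


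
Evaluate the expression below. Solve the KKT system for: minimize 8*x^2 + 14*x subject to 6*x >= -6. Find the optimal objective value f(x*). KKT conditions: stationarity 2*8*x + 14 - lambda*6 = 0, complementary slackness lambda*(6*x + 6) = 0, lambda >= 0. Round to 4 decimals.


Step 1: Try lambda = 0 (constraint inactive).
Stationarity: 2*8*x + 14 = 0
x* = -14/(2*8) = -0.875
Check constraint: 6*-0.875 = -5.25 >= -6 -- satisfied.
Step 2: Compute optimal value.
f(x*) = 8*(-0.875)^2 + 14*(-0.875) = -6.125


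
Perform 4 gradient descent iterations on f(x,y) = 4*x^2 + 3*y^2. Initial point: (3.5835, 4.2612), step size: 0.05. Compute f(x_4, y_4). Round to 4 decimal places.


Gradient descent on f(x,y) = 4*x^2 + 3*y^2.
Starting point: (3.5835, 4.2612), alpha = 0.05
Step 1: grad_x = 2*4*3.5835 = 28.668, grad_y = 2*3*4.2612 = 25.5672
  x_1 = 3.5835 - 0.05*28.668 = 2.1501
  y_1 = 4.2612 - 0.05*25.5672 = 2.9828
Step 2: grad_x = 2*4*2.1501 = 17.2008, grad_y = 2*3*2.9828 = 17.897
  x_2 = 2.1501 - 0.05*17.2008 = 1.2901
  y_2 = 2.9828 - 0.05*17.897 = 2.088
Step 3: grad_x = 2*4*1.2901 = 10.3205, grad_y = 2*3*2.088 = 12.5279
  x_3 = 1.2901 - 0.05*10.3205 = 0.774
  y_3 = 2.088 - 0.05*12.5279 = 1.4616
Step 4: grad_x = 2*4*0.774 = 6.1923, grad_y = 2*3*1.4616 = 8.7695
  x_4 = 0.774 - 0.05*6.1923 = 0.4644
  y_4 = 1.4616 - 0.05*8.7695 = 1.0231
f(0.4644, 1.0231) = 4*0.4644^2 + 3*1.0231^2 = 4.003


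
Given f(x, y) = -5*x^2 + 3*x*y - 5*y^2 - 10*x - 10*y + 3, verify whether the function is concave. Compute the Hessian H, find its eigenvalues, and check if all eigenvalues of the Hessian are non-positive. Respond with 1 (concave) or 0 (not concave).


The Hessian of f(x,y) = -5*x^2 + 3*x*y - 5*y^2 - 10*x - 10*y + 3 is:
H = [[-10, 3], [3, -10]]
Trace = -10 - 10 = -20
Determinant = -10*-10 - (3)^2 = 91
Discriminant = (-20)^2 - 4*91 = 36.0
Eigenvalues: lambda_1 = -13.0, lambda_2 = -7.0
The function is concave.

1


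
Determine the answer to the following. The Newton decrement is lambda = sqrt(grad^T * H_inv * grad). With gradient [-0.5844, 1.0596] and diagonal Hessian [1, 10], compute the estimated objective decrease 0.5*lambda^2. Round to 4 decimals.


Step 1: H is diagonal, so H^(-1) * g = [-0.5844, 0.106].
Step 2: g^T H^(-1) g = sum_i g_i^2 / H_ii
  = (-0.5844)^2/1 + (1.0596)^2/10
  = 0.3415 + 0.1123 = 0.4538
Step 3: Objective decrease = 0.5 * g^T H^(-1) g = 0.2269


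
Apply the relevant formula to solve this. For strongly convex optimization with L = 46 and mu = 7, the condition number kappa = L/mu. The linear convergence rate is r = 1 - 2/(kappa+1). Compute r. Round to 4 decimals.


Step 1: Compute the condition number.
kappa = L/mu = 46/7 = 6.5714
Step 2: Compute the convergence rate.
r = 1 - 2/(kappa + 1) = 1 - 2*mu/(L + mu) = (L - mu)/(L + mu) = 39/53 = 0.7358


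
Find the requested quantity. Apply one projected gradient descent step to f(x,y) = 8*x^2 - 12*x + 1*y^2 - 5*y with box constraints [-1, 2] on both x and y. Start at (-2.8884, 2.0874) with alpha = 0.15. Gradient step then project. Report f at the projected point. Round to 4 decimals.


Step 1: Compute gradient at (-2.8884, 2.0874).
grad_x = 2*8*-2.8884 - 12 = -58.2144
grad_y = 2*1*2.0874 - 5 = -0.8252
Step 2: Gradient step.
x_raw = -2.8884 - 0.15*-58.2144 = 5.8438
y_raw = 2.0874 - 0.15*-0.8252 = 2.2112
Step 3: Project onto [-1, 2].
x_proj = clip(5.8438) = 2.0
y_proj = clip(2.2112) = 2.0
Step 4: Evaluate f.
f(2.0, 2.0) = 2.0


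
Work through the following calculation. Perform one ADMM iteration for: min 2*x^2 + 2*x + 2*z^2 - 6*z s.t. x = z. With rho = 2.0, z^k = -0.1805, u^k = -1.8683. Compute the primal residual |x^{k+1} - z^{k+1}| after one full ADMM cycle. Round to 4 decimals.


ADMM iteration with rho = 2.0, z^k = -0.1805, u^k = -1.8683
Step 1: x-update.
Minimize 2*x^2 + 2*x + (2.0/2)*(x + 0.1805 - 1.8683)^2
FOC: (2*2 + 2.0)*x = -2 + 2.0*(-0.1805 + 1.8683)
x^{k+1} = 0.2293
Step 2: z-update.
Minimize 2*z^2 - 6*z + (2.0/2)*(0.2293 - z - 1.8683)^2
FOC: (2*2 + 2.0)*z = 6 + 2.0*(0.2293 - 1.8683)
z^{k+1} = 0.4537
Step 3: u-update.
u^{k+1} = -1.8683 + 0.2293 - 0.4537 = -2.0927
Step 4: Primal residual = |0.2293 - 0.4537| = 0.2244


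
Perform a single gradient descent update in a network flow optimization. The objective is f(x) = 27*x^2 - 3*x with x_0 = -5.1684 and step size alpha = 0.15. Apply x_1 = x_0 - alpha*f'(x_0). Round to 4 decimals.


We compute the gradient at x_0 and apply the update.
f'(x) = 54*x - 3
f'(-5.1684) = 54*-5.1684 - 3 = -282.0936
x_1 = -5.1684 - 0.15*-282.0936 = 37.1456


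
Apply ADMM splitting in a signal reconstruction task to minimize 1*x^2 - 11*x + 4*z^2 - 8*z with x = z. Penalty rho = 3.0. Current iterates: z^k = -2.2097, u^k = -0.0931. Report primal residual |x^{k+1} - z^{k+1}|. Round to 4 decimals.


ADMM iteration with rho = 3.0, z^k = -2.2097, u^k = -0.0931
Step 1: x-update.
Minimize 1*x^2 - 11*x + (3.0/2)*(x + 2.2097 - 0.0931)^2
FOC: (2*1 + 3.0)*x = 11 + 3.0*(-2.2097 + 0.0931)
x^{k+1} = 0.93
Step 2: z-update.
Minimize 4*z^2 - 8*z + (3.0/2)*(0.93 - z - 0.0931)^2
FOC: (2*4 + 3.0)*z = 8 + 3.0*(0.93 - 0.0931)
z^{k+1} = 0.9555
Step 3: u-update.
u^{k+1} = -0.0931 + 0.93 - 0.9555 = -0.1186
Step 4: Primal residual = |0.93 - 0.9555| = 0.0255


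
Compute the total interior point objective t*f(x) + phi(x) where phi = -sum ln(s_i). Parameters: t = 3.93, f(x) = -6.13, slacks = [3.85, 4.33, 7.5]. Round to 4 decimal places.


Step 1: Compute log-barrier.
ln values: [1.3481, 1.4656, 2.0149]
phi = -(1.3481 + 1.4656 + 2.0149) = -4.8285
Step 2: Compute augmented objective.
t*f(x) = 3.93*-6.13 = -24.0909
Total = -24.0909 - 4.8285 = -28.9194


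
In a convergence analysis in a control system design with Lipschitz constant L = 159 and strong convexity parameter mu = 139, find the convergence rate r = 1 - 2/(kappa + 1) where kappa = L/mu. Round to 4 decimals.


Step 1: Compute the condition number.
kappa = L/mu = 159/139 = 1.1439
Step 2: Compute the convergence rate.
r = 1 - 2/(kappa + 1) = 1 - 2*mu/(L + mu) = (L - mu)/(L + mu) = 20/298 = 0.0671


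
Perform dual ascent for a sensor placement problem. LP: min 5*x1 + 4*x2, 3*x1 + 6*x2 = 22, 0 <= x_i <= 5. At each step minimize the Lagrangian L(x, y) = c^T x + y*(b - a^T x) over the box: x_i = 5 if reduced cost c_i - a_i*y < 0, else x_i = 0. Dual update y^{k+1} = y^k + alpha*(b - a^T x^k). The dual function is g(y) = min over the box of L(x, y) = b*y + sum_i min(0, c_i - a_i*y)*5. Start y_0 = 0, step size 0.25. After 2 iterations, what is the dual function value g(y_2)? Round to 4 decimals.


Dual ascent for LP: min 5*x1 + 4*x2, 3*x1 + 6*x2 = 22, 0 <= x_i <= 5
Step 1: y^k = 0.0, reduced costs: (5.0, 4.0)
  x^k = (0.0, 0.0), subgradient = b - a^T x = 22.0
  y^{k+1} = 0.0 + 0.25*22.0 = 5.5
Step 2: y^k = 5.5, reduced costs: (-11.5, -29.0)
  x^k = (5.0, 5.0), subgradient = b - a^T x = -23.0
  y^{k+1} = 5.5 + 0.25*-23.0 = -0.25
Dual objective at y_2 = -0.25: reduced costs (5.75, 5.5), box minimizer x = (0.0, 0.0)
g(y_2) = b*y + (c1 - a1*y)*x1 + (c2 - a2*y)*x2 = 22*(-0.25) + 5.75*0.0 + 5.5*0.0 = -5.5 + 0.0 + 0.0 = -5.5


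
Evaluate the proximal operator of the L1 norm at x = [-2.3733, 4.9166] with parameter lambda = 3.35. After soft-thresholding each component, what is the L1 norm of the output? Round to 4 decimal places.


Soft-thresholding with lambda = 3.35:
prox(-2.3733) = sign(-2.3733)*max(|-2.3733| - 3.35, 0) = 0.0
prox(4.9166) = sign(4.9166)*max(|4.9166| - 3.35, 0) = 1.5666
prox(x) = [0.0, 1.5666]
||prox(x)||_1 = 0.0 + 1.5666 = 1.5666


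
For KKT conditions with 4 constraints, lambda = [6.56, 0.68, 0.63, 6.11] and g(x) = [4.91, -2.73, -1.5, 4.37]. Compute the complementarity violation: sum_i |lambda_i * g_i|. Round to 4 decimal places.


KKT complementary slackness check:
lambda_1 * g_1 = 6.56 * 4.91 = 32.2096
lambda_2 * g_2 = 0.68 * -2.73 = -1.8564
lambda_3 * g_3 = 0.63 * -1.5 = -0.945
lambda_4 * g_4 = 6.11 * 4.37 = 26.7007
Total violation = 32.2096 + 1.8564 + 0.945 + 26.7007 = 61.7117


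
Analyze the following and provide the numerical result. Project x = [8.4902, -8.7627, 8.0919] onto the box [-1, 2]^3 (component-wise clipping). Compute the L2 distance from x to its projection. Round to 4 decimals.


Project each component onto [-1, 2].
clip(8.4902) = 2.0, clip(-8.7627) = -1.0, clip(8.0919) = 2.0
Projection = [2.0, -1.0, 2.0]
Squared diffs: [42.1227, 60.2595, 37.1112]
Distance = sqrt(139.4934) = 11.8107


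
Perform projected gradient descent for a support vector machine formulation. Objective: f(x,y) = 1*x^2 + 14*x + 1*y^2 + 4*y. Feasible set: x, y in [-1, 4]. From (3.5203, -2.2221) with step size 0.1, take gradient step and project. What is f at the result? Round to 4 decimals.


Step 1: Compute gradient at (3.5203, -2.2221).
grad_x = 2*1*3.5203 + 14 = 21.0406
grad_y = 2*1*-2.2221 + 4 = -0.4442
Step 2: Gradient step.
x_raw = 3.5203 - 0.1*21.0406 = 1.4162
y_raw = -2.2221 - 0.1*-0.4442 = -2.1777
Step 3: Project onto [-1, 4].
x_proj = clip(1.4162) = 1.4162
y_proj = clip(-2.1777) = -1.0
Step 4: Evaluate f.
f(1.4162, -1.0) = 18.8331


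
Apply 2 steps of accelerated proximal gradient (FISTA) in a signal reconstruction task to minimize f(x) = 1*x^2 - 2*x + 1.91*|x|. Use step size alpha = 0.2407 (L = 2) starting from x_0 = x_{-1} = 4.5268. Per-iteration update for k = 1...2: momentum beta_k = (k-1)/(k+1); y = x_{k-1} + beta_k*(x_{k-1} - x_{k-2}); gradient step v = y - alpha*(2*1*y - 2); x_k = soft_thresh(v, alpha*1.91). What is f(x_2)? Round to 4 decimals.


FISTA on f(x) = 1*x^2 - 2*x + 1.91*|x|
L = 2, alpha = 0.2407
Iteration 1: beta = 0.0, y = 4.5268 + 0.0*(4.5268 - 4.5268) = 4.5268
  grad(y) = 7.0536, v = y - alpha*grad = 2.829
  prox(v) = soft_thresh(2.829, 0.4597) = 2.3693
Iteration 2: beta = 0.3333, y = 2.3693 + 0.3333*(2.3693 - 4.5268) = 1.6501
  grad(y) = 1.3002, v = y - alpha*grad = 1.3371
  prox(v) = soft_thresh(1.3371, 0.4597) = 0.8774
f(x_2) = 1*0.8774^2 - 2*0.8774 + 1.91*|0.8774| = 0.6909


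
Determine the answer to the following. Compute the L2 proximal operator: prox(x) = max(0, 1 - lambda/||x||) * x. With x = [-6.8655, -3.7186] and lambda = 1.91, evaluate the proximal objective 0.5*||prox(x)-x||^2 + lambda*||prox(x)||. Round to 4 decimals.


Step 1: Compute ||x||.
||x|| = 7.8079
Step 2: Compute scaling factor.
scale = max(0, 1 - 1.91/7.8079) = 0.7554
Step 3: prox(x) = [-5.186, -2.8089]
||prox(x)|| = 5.8979
Step 4: Proximal objective.
0.5*||prox-x||^2 = 1.8241
lambda*||prox|| = 11.265
Total = 13.089


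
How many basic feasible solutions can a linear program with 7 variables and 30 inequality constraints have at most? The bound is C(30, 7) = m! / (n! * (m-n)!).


Each vertex corresponds to some choice of n active constraints out of m, so the number of vertices is at most C(m, n) = m! / (n!(m-n)!).
m = 30, n = 7
Numerator: 30 * 29 * 28 * 27 * 26 * 25 * 24
Denominator: 7! = 5040
C(30, 7) = 2035800


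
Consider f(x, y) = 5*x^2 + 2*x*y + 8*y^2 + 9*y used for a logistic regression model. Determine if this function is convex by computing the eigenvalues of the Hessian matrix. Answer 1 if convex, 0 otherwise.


The Hessian of f(x,y) = 5*x^2 + 2*x*y + 8*y^2 + 9*y is:
H = [[10, 2], [2, 16]]
Trace = 10 + 16 = 26
Determinant = 10*16 - (2)^2 = 156
Discriminant = (26)^2 - 4*156 = 52.0
Eigenvalues: lambda_1 = 9.3944, lambda_2 = 16.6056
The function is convex.

1


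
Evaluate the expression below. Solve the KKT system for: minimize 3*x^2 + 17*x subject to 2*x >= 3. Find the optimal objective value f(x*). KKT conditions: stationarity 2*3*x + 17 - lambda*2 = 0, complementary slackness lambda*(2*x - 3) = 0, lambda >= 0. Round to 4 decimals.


Step 1: Try lambda = 0 (constraint inactive).
x_unc = -17/(2*3) = -2.8333
Check: 2*-2.8333 = -5.6666 < 3 -- violated!
Step 2: Constraint must be active: 2*x = 3
x* = 3/2 = 1.5
lambda = (2*3*1.5 + 17)/2 = 13.0
Step 3: Compute optimal value.
f(x*) = 3*1.5^2 + 17*1.5 = 32.25


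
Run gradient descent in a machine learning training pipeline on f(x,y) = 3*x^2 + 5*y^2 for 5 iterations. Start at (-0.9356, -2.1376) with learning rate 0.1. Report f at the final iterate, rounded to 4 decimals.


Gradient descent on f(x,y) = 3*x^2 + 5*y^2.
Starting point: (-0.9356, -2.1376), alpha = 0.1
Step 1: grad_x = 2*3*-0.9356 = -5.6136, grad_y = 2*5*-2.1376 = -21.376
  x_1 = -0.9356 - 0.1*-5.6136 = -0.3742
  y_1 = -2.1376 - 0.1*-21.376 = 0.0
Step 2: grad_x = 2*3*-0.3742 = -2.2454, grad_y = 2*5*0.0 = 0.0
  x_2 = -0.3742 - 0.1*-2.2454 = -0.1497
  y_2 = 0.0 - 0.1*0.0 = 0.0
Step 3: grad_x = 2*3*-0.1497 = -0.8982, grad_y = 2*5*0.0 = 0.0
  x_3 = -0.1497 - 0.1*-0.8982 = -0.0599
  y_3 = 0.0 - 0.1*0.0 = 0.0
Step 4: grad_x = 2*3*-0.0599 = -0.3593, grad_y = 2*5*0.0 = 0.0
  x_4 = -0.0599 - 0.1*-0.3593 = -0.024
  y_4 = 0.0 - 0.1*0.0 = 0.0
Step 5: grad_x = 2*3*-0.024 = -0.1437, grad_y = 2*5*0.0 = 0.0
  x_5 = -0.024 - 0.1*-0.1437 = -0.0096
  y_5 = 0.0 - 0.1*0.0 = 0.0
f(-0.0096, 0.0) = 3*(-0.0096)^2 + 5*0.0^2 = 0.0003


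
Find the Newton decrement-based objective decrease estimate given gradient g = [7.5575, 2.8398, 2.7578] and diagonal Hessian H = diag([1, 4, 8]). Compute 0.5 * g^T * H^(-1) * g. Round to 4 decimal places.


Step 1: H is diagonal, so H^(-1) * g = [7.5575, 0.71, 0.3447].
Step 2: g^T H^(-1) g = sum_i g_i^2 / H_ii
  = (7.5575)^2/1 + (2.8398)^2/4 + (2.7578)^2/8
  = 57.1158 + 2.0161 + 0.9507 = 60.0826
Step 3: Objective decrease = 0.5 * g^T H^(-1) g = 30.0413


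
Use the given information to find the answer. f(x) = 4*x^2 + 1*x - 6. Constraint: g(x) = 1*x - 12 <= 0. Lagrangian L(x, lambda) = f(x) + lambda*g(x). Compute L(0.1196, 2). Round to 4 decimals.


Step 1: Evaluate f(x).
f(0.1196) = 4*0.1196^2 + 1*0.1196 - 6 = -5.8232
Step 2: Evaluate g(x).
g(0.1196) = 1*0.1196 - 12 = -11.8804
Step 3: Compute Lagrangian.
L = -5.8232 + 2*-11.8804 = -29.584


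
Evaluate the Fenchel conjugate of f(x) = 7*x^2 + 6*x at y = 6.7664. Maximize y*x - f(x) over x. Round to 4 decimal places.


f*(y) = sup_x {y*x - a*x^2 - b*x} = sup_x {(y-b)*x - a*x^2}
FOC: (y - b) - 2a*x = 0 => x* = (y - b)/(2a)
x* = (6.7664 - 6)/(2*7) = 0.0547
f*(6.7664) = (y-b)^2/(4a) = (6.7664 - 6)^2/(4*7)
= 0.5874/28 = 0.021


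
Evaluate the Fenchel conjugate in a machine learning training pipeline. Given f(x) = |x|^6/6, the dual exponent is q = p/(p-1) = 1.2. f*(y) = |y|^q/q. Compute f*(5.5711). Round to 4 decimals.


The conjugate exponent q satisfies 1/p + 1/q = 1.
p = 6, so q = 6/(6 - 1) = 1.2
|y|^q = 5.5711^1.2 = 7.8547
f*(5.5711) = 7.8547 / 1.2 = 6.5456


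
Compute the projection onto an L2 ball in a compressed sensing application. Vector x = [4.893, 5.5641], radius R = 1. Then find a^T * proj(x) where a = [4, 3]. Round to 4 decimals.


Step 1: Compute ||x|| (intermediates to 6 decimals).
||x|| = sqrt(4.893^2 + 5.5641^2) = 7.409498
Step 2: Project.
Since ||x|| > R, scale = R/||x|| = 1/7.409498 = 0.134962, proj(x) = scale * x
proj(x) = [0.660369, 0.750942]
Step 3: Dot product.
a^T * proj(x) = 4*0.660369 + 3*0.750942 = 4.8943


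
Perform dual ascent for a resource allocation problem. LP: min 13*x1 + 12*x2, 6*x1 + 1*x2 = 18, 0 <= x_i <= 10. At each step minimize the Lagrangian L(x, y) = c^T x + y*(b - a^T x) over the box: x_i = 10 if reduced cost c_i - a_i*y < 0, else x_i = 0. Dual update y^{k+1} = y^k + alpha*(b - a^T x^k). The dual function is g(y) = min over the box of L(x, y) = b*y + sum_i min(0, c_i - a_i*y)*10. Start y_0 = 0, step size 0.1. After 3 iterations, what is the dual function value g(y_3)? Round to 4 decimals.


Dual ascent for LP: min 13*x1 + 12*x2, 6*x1 + 1*x2 = 18, 0 <= x_i <= 10
Step 1: y^k = 0.0, reduced costs: (13.0, 12.0)
  x^k = (0.0, 0.0), subgradient = b - a^T x = 18.0
  y^{k+1} = 0.0 + 0.1*18.0 = 1.8
Step 2: y^k = 1.8, reduced costs: (2.2, 10.2)
  x^k = (0.0, 0.0), subgradient = b - a^T x = 18.0
  y^{k+1} = 1.8 + 0.1*18.0 = 3.6
Step 3: y^k = 3.6, reduced costs: (-8.6, 8.4)
  x^k = (10.0, 0.0), subgradient = b - a^T x = -42.0
  y^{k+1} = 3.6 + 0.1*-42.0 = -0.6
Dual objective at y_3 = -0.6: reduced costs (16.6, 12.6), box minimizer x = (0.0, 0.0)
g(y_3) = b*y + (c1 - a1*y)*x1 + (c2 - a2*y)*x2 = 18*(-0.6) + 16.6*0.0 + 12.6*0.0 = -10.8 + 0.0 + 0.0 = -10.8


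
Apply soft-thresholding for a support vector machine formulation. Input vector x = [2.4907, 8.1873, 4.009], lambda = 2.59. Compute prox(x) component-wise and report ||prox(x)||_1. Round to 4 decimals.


Soft-thresholding with lambda = 2.59:
prox(2.4907) = sign(2.4907)*max(|2.4907| - 2.59, 0) = 0.0
prox(8.1873) = sign(8.1873)*max(|8.1873| - 2.59, 0) = 5.5973
prox(4.009) = sign(4.009)*max(|4.009| - 2.59, 0) = 1.419
prox(x) = [0.0, 5.5973, 1.419]
||prox(x)||_1 = 0.0 + 5.5973 + 1.419 = 7.0163


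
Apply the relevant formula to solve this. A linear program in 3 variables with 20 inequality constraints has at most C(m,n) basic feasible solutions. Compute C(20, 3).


Each vertex corresponds to some choice of n active constraints out of m, so the number of vertices is at most C(m, n) = m! / (n!(m-n)!).
m = 20, n = 3
Numerator: 20 * 19 * 18
Denominator: 3! = 6
C(20, 3) = 1140


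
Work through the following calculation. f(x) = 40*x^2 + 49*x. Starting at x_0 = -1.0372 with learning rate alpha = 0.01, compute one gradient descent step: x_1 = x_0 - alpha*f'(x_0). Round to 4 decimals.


We compute the gradient at x_0 and apply the update.
f'(x) = 80*x + 49
f'(-1.0372) = 80*-1.0372 + 49 = -33.976
x_1 = -1.0372 - 0.01*-33.976 = -0.6974


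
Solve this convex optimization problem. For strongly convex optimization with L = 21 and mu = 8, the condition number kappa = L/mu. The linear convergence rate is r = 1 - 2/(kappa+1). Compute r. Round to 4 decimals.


Step 1: Compute the condition number.
kappa = L/mu = 21/8 = 2.625
Step 2: Compute the convergence rate.
r = 1 - 2/(kappa + 1) = 1 - 2*mu/(L + mu) = (L - mu)/(L + mu) = 13/29 = 0.4483


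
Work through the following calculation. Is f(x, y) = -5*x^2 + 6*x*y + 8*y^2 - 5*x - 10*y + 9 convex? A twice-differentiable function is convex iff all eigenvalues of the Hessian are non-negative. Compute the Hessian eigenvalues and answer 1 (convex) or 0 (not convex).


The Hessian of f(x,y) = -5*x^2 + 6*x*y + 8*y^2 - 5*x - 10*y + 9 is:
H = [[-10, 6], [6, 16]]
Trace = -10 + 16 = 6
Determinant = -10*16 - (6)^2 = -196
Discriminant = (6)^2 - 4*-196 = 820.0
Eigenvalues: lambda_1 = -11.3178, lambda_2 = 17.3178
The function is not convex.

0


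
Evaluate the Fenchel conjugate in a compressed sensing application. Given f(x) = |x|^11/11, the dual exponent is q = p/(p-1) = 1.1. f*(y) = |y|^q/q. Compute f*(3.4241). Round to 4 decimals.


The conjugate exponent q satisfies 1/p + 1/q = 1.
p = 11, so q = 11/(11 - 1) = 1.1
|y|^q = 3.4241^1.1 = 3.8726
f*(3.4241) = 3.8726 / 1.1 = 3.5205


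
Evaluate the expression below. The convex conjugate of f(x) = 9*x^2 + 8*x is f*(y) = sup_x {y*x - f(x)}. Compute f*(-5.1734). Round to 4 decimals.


f*(y) = sup_x {y*x - a*x^2 - b*x} = sup_x {(y-b)*x - a*x^2}
FOC: (y - b) - 2a*x = 0 => x* = (y - b)/(2a)
x* = (-5.1734 - 8)/(2*9) = -0.7319
f*(-5.1734) = (y-b)^2/(4a) = (-5.1734 - 8)^2/(4*9)
= 173.5385/36 = 4.8205


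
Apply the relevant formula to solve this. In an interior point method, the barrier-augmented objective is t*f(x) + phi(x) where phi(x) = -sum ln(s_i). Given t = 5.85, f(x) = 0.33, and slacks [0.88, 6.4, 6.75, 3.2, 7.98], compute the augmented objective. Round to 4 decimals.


Step 1: Compute log-barrier.
ln values: [-0.1278, 1.8563, 1.9095, 1.1632, 2.0769]
phi = -(-0.1278 + 1.8563 + 1.9095 + 1.1632 + 2.0769) = -6.8781
Step 2: Compute augmented objective.
t*f(x) = 5.85*0.33 = 1.9305
Total = 1.9305 - 6.8781 = -4.9476


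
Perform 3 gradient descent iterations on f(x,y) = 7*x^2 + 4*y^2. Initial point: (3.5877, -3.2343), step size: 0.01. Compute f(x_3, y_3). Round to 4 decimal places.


Gradient descent on f(x,y) = 7*x^2 + 4*y^2.
Starting point: (3.5877, -3.2343), alpha = 0.01
Step 1: grad_x = 2*7*3.5877 = 50.2278, grad_y = 2*4*-3.2343 = -25.8744
  x_1 = 3.5877 - 0.01*50.2278 = 3.0854
  y_1 = -3.2343 - 0.01*-25.8744 = -2.9756
Step 2: grad_x = 2*7*3.0854 = 43.1959, grad_y = 2*4*-2.9756 = -23.8044
  x_2 = 3.0854 - 0.01*43.1959 = 2.6535
  y_2 = -2.9756 - 0.01*-23.8044 = -2.7375
Step 3: grad_x = 2*7*2.6535 = 37.1485, grad_y = 2*4*-2.7375 = -21.9001
  x_3 = 2.6535 - 0.01*37.1485 = 2.282
  y_3 = -2.7375 - 0.01*-21.9001 = -2.5185
f(2.282, -2.5185) = 7*2.282^2 + 4*(-2.5185)^2 = 61.8236


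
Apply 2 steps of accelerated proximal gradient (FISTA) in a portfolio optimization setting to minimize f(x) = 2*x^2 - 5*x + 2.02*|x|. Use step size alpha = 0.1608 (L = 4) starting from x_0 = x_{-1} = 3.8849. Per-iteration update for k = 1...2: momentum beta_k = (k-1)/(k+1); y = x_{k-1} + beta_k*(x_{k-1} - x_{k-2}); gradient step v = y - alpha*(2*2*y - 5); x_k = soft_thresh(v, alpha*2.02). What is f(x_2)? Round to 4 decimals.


FISTA on f(x) = 2*x^2 - 5*x + 2.02*|x|
L = 4, alpha = 0.1608
Iteration 1: beta = 0.0, y = 3.8849 + 0.0*(3.8849 - 3.8849) = 3.8849
  grad(y) = 10.5396, v = y - alpha*grad = 2.1901
  prox(v) = soft_thresh(2.1901, 0.3248) = 1.8653
Iteration 2: beta = 0.3333, y = 1.8653 + 0.3333*(1.8653 - 3.8849) = 1.1921
  grad(y) = -0.2315, v = y - alpha*grad = 1.2293
  prox(v) = soft_thresh(1.2293, 0.3248) = 0.9045
f(x_2) = 2*0.9045^2 - 5*0.9045 + 2.02*|0.9045| = -1.0591


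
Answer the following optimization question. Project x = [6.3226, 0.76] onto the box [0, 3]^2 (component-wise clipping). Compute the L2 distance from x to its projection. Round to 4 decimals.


Project each component onto [0, 3].
clip(6.3226) = 3.0, clip(0.76) = 0.76
Projection = [3.0, 0.76]
Squared diffs: [11.0397, 0.0]
Distance = sqrt(11.0397) = 3.3226


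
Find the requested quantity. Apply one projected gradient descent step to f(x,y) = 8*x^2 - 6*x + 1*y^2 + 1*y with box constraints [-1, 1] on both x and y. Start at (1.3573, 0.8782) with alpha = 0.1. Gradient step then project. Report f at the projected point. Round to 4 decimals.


Step 1: Compute gradient at (1.3573, 0.8782).
grad_x = 2*8*1.3573 - 6 = 15.7168
grad_y = 2*1*0.8782 + 1 = 2.7564
Step 2: Gradient step.
x_raw = 1.3573 - 0.1*15.7168 = -0.2144
y_raw = 0.8782 - 0.1*2.7564 = 0.6026
Step 3: Project onto [-1, 1].
x_proj = clip(-0.2144) = -0.2144
y_proj = clip(0.6026) = 0.6026
Step 4: Evaluate f.
f(-0.2144, 0.6026) = 2.6196


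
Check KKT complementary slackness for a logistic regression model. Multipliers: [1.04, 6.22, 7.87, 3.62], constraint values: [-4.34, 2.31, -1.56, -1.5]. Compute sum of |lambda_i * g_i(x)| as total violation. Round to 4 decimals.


KKT complementary slackness check:
lambda_1 * g_1 = 1.04 * -4.34 = -4.5136
lambda_2 * g_2 = 6.22 * 2.31 = 14.3682
lambda_3 * g_3 = 7.87 * -1.56 = -12.2772
lambda_4 * g_4 = 3.62 * -1.5 = -5.43
Total violation = 4.5136 + 14.3682 + 12.2772 + 5.43 = 36.589


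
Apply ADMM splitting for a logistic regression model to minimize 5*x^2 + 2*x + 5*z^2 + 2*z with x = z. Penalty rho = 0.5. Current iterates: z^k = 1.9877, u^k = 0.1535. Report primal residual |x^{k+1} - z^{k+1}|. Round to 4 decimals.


ADMM iteration with rho = 0.5, z^k = 1.9877, u^k = 0.1535
Step 1: x-update.
Minimize 5*x^2 + 2*x + (0.5/2)*(x - 1.9877 + 0.1535)^2
FOC: (2*5 + 0.5)*x = -2 + 0.5*(1.9877 - 0.1535)
x^{k+1} = -0.1031
Step 2: z-update.
Minimize 5*z^2 + 2*z + (0.5/2)*(-0.1031 - z + 0.1535)^2
FOC: (2*5 + 0.5)*z = -2 + 0.5*(-0.1031 + 0.1535)
z^{k+1} = -0.1881
Step 3: u-update.
u^{k+1} = 0.1535 - 0.1031 + 0.1881 = 0.2384
Step 4: Primal residual = |-0.1031 + 0.1881| = 0.0849


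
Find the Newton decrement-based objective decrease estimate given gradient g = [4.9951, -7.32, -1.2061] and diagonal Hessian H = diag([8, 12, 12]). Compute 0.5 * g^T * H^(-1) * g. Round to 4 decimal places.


Step 1: H is diagonal, so H^(-1) * g = [0.6244, -0.61, -0.1005].
Step 2: g^T H^(-1) g = sum_i g_i^2 / H_ii
  = (4.9951)^2/8 + (-7.32)^2/12 + (-1.2061)^2/12
  = 3.1189 + 4.4652 + 0.1212 = 7.7053
Step 3: Objective decrease = 0.5 * g^T H^(-1) g = 3.8527


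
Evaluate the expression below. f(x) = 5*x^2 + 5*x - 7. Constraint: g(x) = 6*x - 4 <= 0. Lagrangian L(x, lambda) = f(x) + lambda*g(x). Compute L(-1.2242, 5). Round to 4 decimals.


Step 1: Evaluate f(x).
f(-1.2242) = 5*(-1.2242)^2 + 5*(-1.2242) - 7 = -5.6277
Step 2: Evaluate g(x).
g(-1.2242) = 6*-1.2242 - 4 = -11.3452
Step 3: Compute Lagrangian.
L = -5.6277 + 5*-11.3452 = -62.3537


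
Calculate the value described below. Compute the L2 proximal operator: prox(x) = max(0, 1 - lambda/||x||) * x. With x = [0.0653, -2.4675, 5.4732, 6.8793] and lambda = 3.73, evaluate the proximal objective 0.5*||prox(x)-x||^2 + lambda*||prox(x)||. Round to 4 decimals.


Step 1: Compute ||x||.
||x|| = 9.1309
Step 2: Compute scaling factor.
scale = max(0, 1 - 3.73/9.1309) = 0.5915
Step 3: prox(x) = [0.0386, -1.4595, 3.2374, 4.0691]
||prox(x)|| = 5.4009
Step 4: Proximal objective.
0.5*||prox-x||^2 = 6.9565
lambda*||prox|| = 20.1454
Total = 27.1018


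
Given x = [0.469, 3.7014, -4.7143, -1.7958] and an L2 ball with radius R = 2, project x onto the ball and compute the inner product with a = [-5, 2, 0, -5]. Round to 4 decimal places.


Step 1: Compute ||x|| (intermediates to 6 decimals).
||x|| = sqrt(0.469^2 + 3.7014^2 + (-4.7143)^2 + (-1.7958)^2) = 6.274539
Step 2: Project.
Since ||x|| > R, scale = R/||x|| = 2/6.274539 = 0.318749, proj(x) = scale * x
proj(x) = [0.149493, 1.179818, -1.502678, -0.572409]
Step 3: Dot product.
a^T * proj(x) = -5*0.149493 + 2*1.179818 + 0*(-1.502678) - 5*(-0.572409) = 4.4742
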